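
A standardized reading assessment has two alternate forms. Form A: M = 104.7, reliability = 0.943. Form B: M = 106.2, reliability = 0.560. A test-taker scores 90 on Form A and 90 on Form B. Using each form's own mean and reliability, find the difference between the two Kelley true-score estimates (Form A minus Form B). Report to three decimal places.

T̂_A = 0.943(90) + 0.057(104.7) = 90.83790
T̂_B = 0.560(90) + 0.440(106.2) = 97.12800
T̂_A − T̂_B = -6.29010

-6.290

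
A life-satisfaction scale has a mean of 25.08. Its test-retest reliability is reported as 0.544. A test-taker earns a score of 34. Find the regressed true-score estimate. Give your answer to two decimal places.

29.93

T̂ = 0.544(34) + 0.456(25.08) = 18.496 + 11.43648 = 29.932 → 29.93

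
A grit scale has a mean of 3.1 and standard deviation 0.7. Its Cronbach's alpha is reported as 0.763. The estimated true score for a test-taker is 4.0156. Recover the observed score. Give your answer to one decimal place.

4.3

T̂ = ρX + (1 − ρ)μ  ⇒  X = (T̂ − (1 − ρ)μ) / ρ
X = (4.0156 − 0.237 × 3.1) / 0.763 = (4.0156 − 0.7347) / 0.763 = 3.2809 / 0.763 = 4.300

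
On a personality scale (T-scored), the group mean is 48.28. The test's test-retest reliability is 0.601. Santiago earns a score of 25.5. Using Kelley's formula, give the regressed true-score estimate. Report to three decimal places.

T̂ = 0.601(25.5) + 0.399(48.28) = 15.3255 + 19.26372 = 34.5892 → 34.589

34.589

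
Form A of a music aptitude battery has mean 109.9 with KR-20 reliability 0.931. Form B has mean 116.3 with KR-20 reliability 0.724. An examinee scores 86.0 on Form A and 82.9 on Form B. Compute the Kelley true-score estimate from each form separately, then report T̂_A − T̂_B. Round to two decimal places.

-4.47

T̂_A = 0.931(86.0) + 0.069(109.9) = 87.6491
T̂_B = 0.724(82.9) + 0.276(116.3) = 92.1184
T̂_A − T̂_B = -4.4693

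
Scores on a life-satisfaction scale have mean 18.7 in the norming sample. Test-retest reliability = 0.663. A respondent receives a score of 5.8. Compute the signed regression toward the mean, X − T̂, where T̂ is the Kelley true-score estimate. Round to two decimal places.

T̂ = ρX + (1 − ρ)μ
  = 0.663 × 5.8 + 0.337 × 18.7
  = 3.8454 + 6.3019
  = 10.1473
  ≈ 10.147
X − T̂ = 5.8 − 10.147 = -4.347 → -4.35

-4.35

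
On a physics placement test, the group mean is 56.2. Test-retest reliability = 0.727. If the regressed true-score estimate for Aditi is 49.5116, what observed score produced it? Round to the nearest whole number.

47

T̂ = ρX + (1 − ρ)μ  ⇒  X = (T̂ − (1 − ρ)μ) / ρ
X = (49.5116 − 0.273 × 56.2) / 0.727 = (49.5116 − 15.3426) / 0.727 = 34.1690 / 0.727 = 47.00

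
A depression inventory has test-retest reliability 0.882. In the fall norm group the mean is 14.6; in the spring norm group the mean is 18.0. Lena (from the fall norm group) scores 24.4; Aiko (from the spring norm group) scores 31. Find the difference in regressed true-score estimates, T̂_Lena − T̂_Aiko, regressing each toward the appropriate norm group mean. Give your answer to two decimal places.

T̂_Lena = 0.882(24.4) + 0.118(14.6) = 23.2436
T̂_Aiko = 0.882(31) + 0.118(18.0) = 29.4660
Difference = 23.2436 − 29.4660 = -6.2224

-6.22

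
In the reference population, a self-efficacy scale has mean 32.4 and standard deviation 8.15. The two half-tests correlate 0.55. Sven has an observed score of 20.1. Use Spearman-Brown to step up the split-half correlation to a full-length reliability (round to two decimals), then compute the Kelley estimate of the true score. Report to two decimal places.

23.67

Spearman-Brown: ρ = 2r/(1 + r) = 2(0.55)/(1 + 0.55) = 1.100/1.55 = 0.7097 → 0.71
T̂ = ρX + (1 − ρ)μ
  = 0.71 × 20.1 + 0.29 × 32.4
  = 14.271 + 9.396
  = 23.667
  ≈ 23.67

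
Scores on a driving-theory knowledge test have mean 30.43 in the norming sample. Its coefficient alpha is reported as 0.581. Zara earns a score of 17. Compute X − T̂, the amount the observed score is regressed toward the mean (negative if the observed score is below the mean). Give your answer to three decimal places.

-5.627

T̂ = 0.581(17) + 0.419(30.43) = 9.877 + 12.75017 = 22.62717 → 22.6272
X − T̂ = 17 − 22.6272 = -5.6272 → -5.627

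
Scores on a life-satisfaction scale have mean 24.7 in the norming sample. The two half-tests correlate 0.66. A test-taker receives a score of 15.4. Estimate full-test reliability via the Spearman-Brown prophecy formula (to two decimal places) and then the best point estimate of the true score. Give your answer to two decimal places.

Spearman-Brown: ρ = 2r/(1 + r) = 2(0.66)/(1 + 0.66) = 1.320/1.66 = 0.7952 → 0.80
T̂ = ρX + (1 − ρ)μ
  = 0.80 × 15.4 + 0.20 × 24.7
  = 12.320 + 4.940
  = 17.260
  ≈ 17.26

17.26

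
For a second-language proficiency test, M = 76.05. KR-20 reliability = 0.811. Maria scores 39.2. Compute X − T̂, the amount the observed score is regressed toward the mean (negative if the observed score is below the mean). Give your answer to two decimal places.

T̂ = ρX + (1 − ρ)μ
  = 0.811 × 39.2 + 0.189 × 76.05
  = 31.7912 + 14.37345
  = 46.1647
  ≈ 46.165
X − T̂ = 39.2 − 46.165 = -6.965 → -6.96

-6.96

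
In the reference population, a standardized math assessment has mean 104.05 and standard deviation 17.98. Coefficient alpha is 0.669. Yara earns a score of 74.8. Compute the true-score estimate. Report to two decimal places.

84.48

T̂ = ρX + (1 − ρ)μ
  = 0.669 × 74.8 + 0.331 × 104.05
  = 50.0412 + 34.44055
  = 84.482
  ≈ 84.48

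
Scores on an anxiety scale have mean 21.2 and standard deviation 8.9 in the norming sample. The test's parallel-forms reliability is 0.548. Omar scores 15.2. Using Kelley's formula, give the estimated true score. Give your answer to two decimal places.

17.91

Kelley's formula gives T̂ = 0.548·15.2 + 0.452·21.2 = 8.3296 + 9.5824 = 17.912.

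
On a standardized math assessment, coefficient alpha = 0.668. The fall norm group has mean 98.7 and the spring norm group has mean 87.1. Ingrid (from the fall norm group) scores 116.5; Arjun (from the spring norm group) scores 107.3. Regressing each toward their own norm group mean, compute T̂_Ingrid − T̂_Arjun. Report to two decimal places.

10.00

T̂_Ingrid = 0.668(116.5) + 0.332(98.7) = 110.5904
T̂_Arjun = 0.668(107.3) + 0.332(87.1) = 100.5936
Difference = 110.5904 − 100.5936 = 9.9968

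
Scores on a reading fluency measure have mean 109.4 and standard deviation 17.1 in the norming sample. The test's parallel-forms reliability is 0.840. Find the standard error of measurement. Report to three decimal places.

6.840

SEM = SD · √(1 − ρ) = 17.1 × √0.160 = 17.1 × 0.4000 = 6.8400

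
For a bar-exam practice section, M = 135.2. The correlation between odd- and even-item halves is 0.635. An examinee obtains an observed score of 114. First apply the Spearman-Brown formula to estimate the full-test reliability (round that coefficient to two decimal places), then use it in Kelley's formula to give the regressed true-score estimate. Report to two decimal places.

118.66

Spearman-Brown: ρ = 2r/(1 + r) = 2(0.635)/(1 + 0.635) = 1.2700/1.635 = 0.7768 → 0.78
T̂ = 0.78(114) + 0.22(135.2) = 88.92 + 29.744 = 118.664 → 118.66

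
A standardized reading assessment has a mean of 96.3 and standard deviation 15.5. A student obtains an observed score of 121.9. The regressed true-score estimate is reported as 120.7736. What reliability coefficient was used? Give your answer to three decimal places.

T̂ = ρX + (1 − ρ)μ  ⇒  T̂ − μ = ρ(X − μ)
ρ = (T̂ − μ)/(X − μ) = (120.7736 − 96.3) / (121.9 − 96.3) = 24.4736 / 25.6 = 0.95600

0.956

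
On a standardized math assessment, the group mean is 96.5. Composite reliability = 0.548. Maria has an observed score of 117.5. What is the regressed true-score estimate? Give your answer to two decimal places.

T̂ = ρX + (1 − ρ)μ
  = 0.548 × 117.5 + 0.452 × 96.5
  = 64.3900 + 43.6180
  = 108.008
  ≈ 108.01

108.01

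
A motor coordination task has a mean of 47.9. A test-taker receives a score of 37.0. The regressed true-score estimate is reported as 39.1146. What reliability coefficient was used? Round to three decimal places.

T̂ = ρX + (1 − ρ)μ  ⇒  T̂ − μ = ρ(X − μ)
ρ = (T̂ − μ)/(X − μ) = (39.1146 − 47.9) / (37.0 − 47.9) = -8.7854 / -10.9 = 0.80600

0.806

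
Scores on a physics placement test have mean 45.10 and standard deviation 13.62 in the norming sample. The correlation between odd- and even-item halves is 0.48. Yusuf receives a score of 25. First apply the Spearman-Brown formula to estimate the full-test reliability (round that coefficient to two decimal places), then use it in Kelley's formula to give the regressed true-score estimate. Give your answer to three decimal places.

Spearman-Brown: ρ = 2r/(1 + r) = 2(0.48)/(1 + 0.48) = 0.960/1.48 = 0.6486 → 0.65
T̂ = ρX + (1 − ρ)μ
  = 0.65 × 25 + 0.35 × 45.10
  = 16.25 + 15.7850
  = 32.0350
  ≈ 32.035

32.035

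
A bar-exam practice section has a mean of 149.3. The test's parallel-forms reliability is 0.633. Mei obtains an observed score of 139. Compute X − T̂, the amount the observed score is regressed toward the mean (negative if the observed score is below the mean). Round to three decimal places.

-3.780

T̂ = ρX + (1 − ρ)μ
  = 0.633 × 139 + 0.367 × 149.3
  = 87.987 + 54.7931
  = 142.78010
  ≈ 142.7801
X − T̂ = 139 − 142.7801 = -3.7801 → -3.780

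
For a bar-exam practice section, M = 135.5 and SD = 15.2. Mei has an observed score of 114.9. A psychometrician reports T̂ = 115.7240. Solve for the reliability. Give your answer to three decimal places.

0.960

T̂ = ρX + (1 − ρ)μ  ⇒  T̂ − μ = ρ(X − μ)
ρ = (T̂ − μ)/(X − μ) = (115.7240 − 135.5) / (114.9 − 135.5) = -19.7760 / -20.6 = 0.96000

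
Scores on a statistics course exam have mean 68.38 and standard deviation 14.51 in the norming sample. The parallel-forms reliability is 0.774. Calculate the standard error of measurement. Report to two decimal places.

6.90

SEM = SD · √(1 − ρ) = 14.51 × √0.226 = 14.51 × 0.4754 = 6.898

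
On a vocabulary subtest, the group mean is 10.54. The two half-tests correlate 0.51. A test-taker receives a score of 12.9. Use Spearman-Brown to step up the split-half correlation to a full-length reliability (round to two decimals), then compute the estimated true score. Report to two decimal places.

12.14

Spearman-Brown: ρ = 2r/(1 + r) = 2(0.51)/(1 + 0.51) = 1.020/1.51 = 0.6755 → 0.68
Weight the observed score by reliability and the mean by (1 − reliability): T̂ = 0.68·12.9 + 0.32·10.54 = 8.772 + 3.3728 = 12.145.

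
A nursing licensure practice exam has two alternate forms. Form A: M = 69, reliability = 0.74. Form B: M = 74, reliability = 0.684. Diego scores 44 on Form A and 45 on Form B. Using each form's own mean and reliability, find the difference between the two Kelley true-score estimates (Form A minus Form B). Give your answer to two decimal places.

T̂_A = 0.74(44) + 0.26(69) = 50.5000
T̂_B = 0.684(45) + 0.316(74) = 54.1640
T̂_A − T̂_B = -3.6640

-3.66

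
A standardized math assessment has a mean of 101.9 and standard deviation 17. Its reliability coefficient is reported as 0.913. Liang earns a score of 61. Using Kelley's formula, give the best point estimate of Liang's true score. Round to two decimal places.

64.56

T̂ = ρX + (1 − ρ)μ
  = 0.913 × 61 + 0.087 × 101.9
  = 55.693 + 8.8653
  = 64.558
  ≈ 64.56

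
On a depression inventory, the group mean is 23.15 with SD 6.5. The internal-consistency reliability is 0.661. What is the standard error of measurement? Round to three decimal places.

SEM = SD · √(1 − ρ) = 6.5 × √0.339 = 6.5 × 0.5822 = 3.7845

3.785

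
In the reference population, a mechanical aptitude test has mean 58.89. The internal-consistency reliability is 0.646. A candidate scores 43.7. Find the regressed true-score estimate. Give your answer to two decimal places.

T̂ = ρX + (1 − ρ)μ
  = 0.646 × 43.7 + 0.354 × 58.89
  = 28.2302 + 20.84706
  = 49.077
  ≈ 49.08

49.08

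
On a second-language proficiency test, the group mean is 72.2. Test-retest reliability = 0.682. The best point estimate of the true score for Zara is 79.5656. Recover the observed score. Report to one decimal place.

83.0

T̂ = ρX + (1 − ρ)μ  ⇒  X = (T̂ − (1 − ρ)μ) / ρ
X = (79.5656 − 0.318 × 72.2) / 0.682 = (79.5656 − 22.9596) / 0.682 = 56.6060 / 0.682 = 83.000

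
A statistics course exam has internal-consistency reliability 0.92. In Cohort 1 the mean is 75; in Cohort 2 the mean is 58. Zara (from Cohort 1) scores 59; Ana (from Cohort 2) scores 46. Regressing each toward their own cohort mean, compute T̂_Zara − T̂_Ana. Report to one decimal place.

T̂_Zara = 0.92(59) + 0.08(75) = 60.280
T̂_Ana = 0.92(46) + 0.08(58) = 46.960
Difference = 60.280 − 46.960 = 13.320

13.3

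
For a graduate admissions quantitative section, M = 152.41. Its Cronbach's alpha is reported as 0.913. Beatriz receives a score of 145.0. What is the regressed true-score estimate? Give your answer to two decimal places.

Weight the observed score by reliability and the mean by (1 − reliability): T̂ = 0.913·145.0 + 0.087·152.41 = 132.3850 + 13.25967 = 145.645.

145.64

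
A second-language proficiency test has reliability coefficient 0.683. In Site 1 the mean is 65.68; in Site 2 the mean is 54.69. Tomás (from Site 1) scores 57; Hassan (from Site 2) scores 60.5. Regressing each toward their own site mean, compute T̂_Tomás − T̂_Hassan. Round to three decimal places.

1.093

T̂_Tomás = 0.683(57) + 0.317(65.68) = 59.75156
T̂_Hassan = 0.683(60.5) + 0.317(54.69) = 58.65823
Difference = 59.75156 − 58.65823 = 1.09333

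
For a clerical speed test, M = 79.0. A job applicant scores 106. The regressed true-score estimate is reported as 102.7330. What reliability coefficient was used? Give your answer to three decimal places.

T̂ = ρX + (1 − ρ)μ  ⇒  T̂ − μ = ρ(X − μ)
ρ = (T̂ − μ)/(X − μ) = (102.7330 − 79.0) / (106 − 79.0) = 23.7330 / 27.0 = 0.87900

0.879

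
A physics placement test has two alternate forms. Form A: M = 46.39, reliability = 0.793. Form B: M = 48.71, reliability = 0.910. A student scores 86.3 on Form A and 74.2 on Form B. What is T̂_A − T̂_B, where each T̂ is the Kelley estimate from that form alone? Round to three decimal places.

6.133

T̂_A = 0.793(86.3) + 0.207(46.39) = 78.03863
T̂_B = 0.910(74.2) + 0.090(48.71) = 71.90590
T̂_A − T̂_B = 6.13273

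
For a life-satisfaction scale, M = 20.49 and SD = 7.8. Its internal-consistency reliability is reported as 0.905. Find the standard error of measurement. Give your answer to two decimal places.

SEM = SD · √(1 − ρ) = 7.8 × √0.095 = 7.8 × 0.3082 = 2.404

2.40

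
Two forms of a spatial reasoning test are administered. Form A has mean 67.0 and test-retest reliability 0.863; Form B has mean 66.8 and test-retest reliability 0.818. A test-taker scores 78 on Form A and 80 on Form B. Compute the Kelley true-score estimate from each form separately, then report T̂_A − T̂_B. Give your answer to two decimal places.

-1.10

T̂_A = 0.863(78) + 0.137(67.0) = 76.4930
T̂_B = 0.818(80) + 0.182(66.8) = 77.5976
T̂_A − T̂_B = -1.1046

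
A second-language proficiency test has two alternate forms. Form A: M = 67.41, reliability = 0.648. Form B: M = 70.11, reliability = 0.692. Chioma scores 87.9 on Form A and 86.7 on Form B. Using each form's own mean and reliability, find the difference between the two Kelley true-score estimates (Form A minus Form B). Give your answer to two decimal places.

T̂_A = 0.648(87.9) + 0.352(67.41) = 80.6875
T̂_B = 0.692(86.7) + 0.308(70.11) = 81.5903
T̂_A − T̂_B = -0.9028

-0.90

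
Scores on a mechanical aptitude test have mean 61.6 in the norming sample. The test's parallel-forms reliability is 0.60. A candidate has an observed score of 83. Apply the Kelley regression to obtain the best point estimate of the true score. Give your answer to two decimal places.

Regress the observed score toward the mean by the unreliability: T̂ = 0.60·83 + 0.40·61.6 = 49.80 + 24.640 = 74.440.

74.44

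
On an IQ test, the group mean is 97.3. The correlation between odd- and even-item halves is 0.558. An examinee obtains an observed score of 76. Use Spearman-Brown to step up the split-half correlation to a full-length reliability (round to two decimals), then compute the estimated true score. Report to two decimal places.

81.96

Spearman-Brown: ρ = 2r/(1 + r) = 2(0.558)/(1 + 0.558) = 1.1160/1.558 = 0.7163 → 0.72
Weight the observed score by reliability and the mean by (1 − reliability): T̂ = 0.72·76 + 0.28·97.3 = 54.72 + 27.244 = 81.964.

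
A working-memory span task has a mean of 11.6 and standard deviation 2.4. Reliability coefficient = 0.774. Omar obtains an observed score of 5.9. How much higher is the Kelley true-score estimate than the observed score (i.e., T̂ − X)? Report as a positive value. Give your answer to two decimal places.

T̂ = 0.774(5.9) + 0.226(11.6) = 4.5666 + 2.6216 = 7.1882 → 7.188
T̂ − X = 7.188 − 5.9 = 1.288 → 1.29

1.29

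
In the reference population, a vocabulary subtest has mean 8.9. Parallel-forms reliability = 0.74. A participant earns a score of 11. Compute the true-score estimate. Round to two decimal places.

10.45

T̂ = 0.74(11) + 0.26(8.9) = 8.14 + 2.314 = 10.454 → 10.45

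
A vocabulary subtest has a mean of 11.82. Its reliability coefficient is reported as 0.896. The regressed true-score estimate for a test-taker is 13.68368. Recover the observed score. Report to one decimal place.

T̂ = ρX + (1 − ρ)μ  ⇒  X = (T̂ − (1 − ρ)μ) / ρ
X = (13.68368 − 0.104 × 11.82) / 0.896 = (13.68368 − 1.22928) / 0.896 = 12.45440 / 0.896 = 13.900

13.9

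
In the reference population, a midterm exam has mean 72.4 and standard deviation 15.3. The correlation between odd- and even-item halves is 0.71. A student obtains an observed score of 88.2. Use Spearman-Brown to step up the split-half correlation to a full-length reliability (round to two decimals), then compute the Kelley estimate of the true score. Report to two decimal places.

85.51

Spearman-Brown: ρ = 2r/(1 + r) = 2(0.71)/(1 + 0.71) = 1.420/1.71 = 0.8304 → 0.83
T̂ = ρX + (1 − ρ)μ
  = 0.83 × 88.2 + 0.17 × 72.4
  = 73.206 + 12.308
  = 85.514
  ≈ 85.51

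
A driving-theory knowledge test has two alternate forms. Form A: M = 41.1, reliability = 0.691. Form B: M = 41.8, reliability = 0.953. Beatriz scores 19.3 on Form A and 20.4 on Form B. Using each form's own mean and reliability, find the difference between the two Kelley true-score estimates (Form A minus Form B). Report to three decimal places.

4.630

T̂_A = 0.691(19.3) + 0.309(41.1) = 26.03620
T̂_B = 0.953(20.4) + 0.047(41.8) = 21.40580
T̂_A − T̂_B = 4.63040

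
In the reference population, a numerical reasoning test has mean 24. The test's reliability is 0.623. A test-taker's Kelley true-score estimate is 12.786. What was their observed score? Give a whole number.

6

T̂ = ρX + (1 − ρ)μ  ⇒  X = (T̂ − (1 − ρ)μ) / ρ
X = (12.786 − 0.377 × 24) / 0.623 = (12.786 − 9.048) / 0.623 = 3.738 / 0.623 = 6.00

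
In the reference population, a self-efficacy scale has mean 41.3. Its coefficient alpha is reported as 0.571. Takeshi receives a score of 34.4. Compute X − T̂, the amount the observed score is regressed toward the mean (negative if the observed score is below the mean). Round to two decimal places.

T̂ = ρX + (1 − ρ)μ
  = 0.571 × 34.4 + 0.429 × 41.3
  = 19.6424 + 17.7177
  = 37.3601
  ≈ 37.360
X − T̂ = 34.4 − 37.360 = -2.960 → -2.96

-2.96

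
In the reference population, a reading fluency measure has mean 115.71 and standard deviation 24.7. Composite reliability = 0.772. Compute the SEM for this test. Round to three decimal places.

SEM = SD · √(1 − ρ) = 24.7 × √0.228 = 24.7 × 0.4775 = 11.7941

11.794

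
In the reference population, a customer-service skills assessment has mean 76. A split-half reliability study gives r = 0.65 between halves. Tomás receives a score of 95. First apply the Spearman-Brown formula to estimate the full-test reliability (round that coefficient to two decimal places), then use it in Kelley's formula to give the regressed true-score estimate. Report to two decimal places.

91.01

Spearman-Brown: ρ = 2r/(1 + r) = 2(0.65)/(1 + 0.65) = 1.300/1.65 = 0.7879 → 0.79
T̂ = ρX + (1 − ρ)μ
  = 0.79 × 95 + 0.21 × 76
  = 75.05 + 15.96
  = 91.010
  ≈ 91.01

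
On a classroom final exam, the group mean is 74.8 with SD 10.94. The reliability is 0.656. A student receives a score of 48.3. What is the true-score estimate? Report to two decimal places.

T̂ = ρX + (1 − ρ)μ
  = 0.656 × 48.3 + 0.344 × 74.8
  = 31.6848 + 25.7312
  = 57.416
  ≈ 57.42

57.42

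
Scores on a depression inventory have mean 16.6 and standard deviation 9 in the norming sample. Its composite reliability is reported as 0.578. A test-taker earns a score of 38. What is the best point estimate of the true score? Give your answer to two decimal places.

28.97

Kelley's formula gives T̂ = 0.578·38 + 0.422·16.6 = 21.964 + 7.0052 = 28.969.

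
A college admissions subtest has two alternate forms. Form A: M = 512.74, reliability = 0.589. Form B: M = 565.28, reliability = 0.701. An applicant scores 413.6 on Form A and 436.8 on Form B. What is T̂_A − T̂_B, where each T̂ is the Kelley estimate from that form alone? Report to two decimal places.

-20.87

T̂_A = 0.589(413.6) + 0.411(512.74) = 454.3465
T̂_B = 0.701(436.8) + 0.299(565.28) = 475.2155
T̂_A − T̂_B = -20.8690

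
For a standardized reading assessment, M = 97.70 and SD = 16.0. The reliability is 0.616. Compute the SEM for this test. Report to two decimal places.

SEM = SD · √(1 − ρ) = 16.0 × √0.384 = 16.0 × 0.6197 = 9.915

9.91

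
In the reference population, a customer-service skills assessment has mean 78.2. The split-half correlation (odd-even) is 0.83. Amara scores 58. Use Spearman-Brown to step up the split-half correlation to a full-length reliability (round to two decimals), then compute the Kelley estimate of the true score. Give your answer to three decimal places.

59.818

Spearman-Brown: ρ = 2r/(1 + r) = 2(0.83)/(1 + 0.83) = 1.660/1.83 = 0.9071 → 0.91
T̂ = 0.91(58) + 0.09(78.2) = 52.78 + 7.038 = 59.8180 → 59.818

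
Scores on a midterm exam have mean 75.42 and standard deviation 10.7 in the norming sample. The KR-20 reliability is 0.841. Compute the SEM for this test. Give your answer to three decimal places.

SEM = SD · √(1 − ρ) = 10.7 × √0.159 = 10.7 × 0.3987 = 4.2666

4.267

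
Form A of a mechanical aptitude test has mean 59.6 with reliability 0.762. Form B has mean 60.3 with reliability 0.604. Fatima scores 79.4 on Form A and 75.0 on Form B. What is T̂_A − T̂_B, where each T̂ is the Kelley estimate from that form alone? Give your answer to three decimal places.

T̂_A = 0.762(79.4) + 0.238(59.6) = 74.68760
T̂_B = 0.604(75.0) + 0.396(60.3) = 69.17880
T̂_A − T̂_B = 5.50880

5.509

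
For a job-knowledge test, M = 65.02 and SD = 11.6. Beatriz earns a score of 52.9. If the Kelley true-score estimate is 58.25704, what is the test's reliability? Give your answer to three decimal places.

T̂ = ρX + (1 − ρ)μ  ⇒  T̂ − μ = ρ(X − μ)
ρ = (T̂ − μ)/(X − μ) = (58.25704 − 65.02) / (52.9 − 65.02) = -6.76296 / -12.12 = 0.55800

0.558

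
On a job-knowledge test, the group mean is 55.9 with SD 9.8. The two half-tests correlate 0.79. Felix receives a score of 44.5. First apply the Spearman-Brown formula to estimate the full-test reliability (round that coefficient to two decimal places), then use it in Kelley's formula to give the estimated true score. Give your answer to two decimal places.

45.87

Spearman-Brown: ρ = 2r/(1 + r) = 2(0.79)/(1 + 0.79) = 1.580/1.79 = 0.8827 → 0.88
T̂ = 0.88(44.5) + 0.12(55.9) = 39.160 + 6.708 = 45.868 → 45.87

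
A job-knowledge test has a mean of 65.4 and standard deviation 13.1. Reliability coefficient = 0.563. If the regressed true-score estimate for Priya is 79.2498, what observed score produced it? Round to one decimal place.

T̂ = ρX + (1 − ρ)μ  ⇒  X = (T̂ − (1 − ρ)μ) / ρ
X = (79.2498 − 0.437 × 65.4) / 0.563 = (79.2498 − 28.5798) / 0.563 = 50.6700 / 0.563 = 90.000

90.0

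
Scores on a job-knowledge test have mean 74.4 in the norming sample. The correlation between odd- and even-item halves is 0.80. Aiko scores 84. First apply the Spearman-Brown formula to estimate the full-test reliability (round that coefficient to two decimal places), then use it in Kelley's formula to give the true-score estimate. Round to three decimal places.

82.944

Spearman-Brown: ρ = 2r/(1 + r) = 2(0.80)/(1 + 0.80) = 1.600/1.80 = 0.8889 → 0.89
Weight the observed score by reliability and the mean by (1 − reliability): T̂ = 0.89·84 + 0.11·74.4 = 74.76 + 8.184 = 82.9440.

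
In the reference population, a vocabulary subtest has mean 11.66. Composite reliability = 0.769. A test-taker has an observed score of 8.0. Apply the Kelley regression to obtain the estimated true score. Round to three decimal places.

Kelley's formula gives T̂ = 0.769·8.0 + 0.231·11.66 = 6.1520 + 2.69346 = 8.8455.

8.845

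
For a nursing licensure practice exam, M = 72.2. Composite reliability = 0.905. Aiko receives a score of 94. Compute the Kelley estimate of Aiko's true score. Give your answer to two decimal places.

T̂ = 0.905(94) + 0.095(72.2) = 85.070 + 6.8590 = 91.929 → 91.93

91.93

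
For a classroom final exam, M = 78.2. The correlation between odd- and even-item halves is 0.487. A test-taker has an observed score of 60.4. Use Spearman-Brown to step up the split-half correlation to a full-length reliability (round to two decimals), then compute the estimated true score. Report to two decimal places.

66.45

Spearman-Brown: ρ = 2r/(1 + r) = 2(0.487)/(1 + 0.487) = 0.9740/1.487 = 0.6550 → 0.66
T̂ = 0.66(60.4) + 0.34(78.2) = 39.864 + 26.588 = 66.452 → 66.45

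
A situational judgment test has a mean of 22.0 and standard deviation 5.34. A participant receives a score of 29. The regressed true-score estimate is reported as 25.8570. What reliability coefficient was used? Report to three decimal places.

0.551

T̂ = ρX + (1 − ρ)μ  ⇒  T̂ − μ = ρ(X − μ)
ρ = (T̂ − μ)/(X − μ) = (25.8570 − 22.0) / (29 − 22.0) = 3.8570 / 7.0 = 0.55100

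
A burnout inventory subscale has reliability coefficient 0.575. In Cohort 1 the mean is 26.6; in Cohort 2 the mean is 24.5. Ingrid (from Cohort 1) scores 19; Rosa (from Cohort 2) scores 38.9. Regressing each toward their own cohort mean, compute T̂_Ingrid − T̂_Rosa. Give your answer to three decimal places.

-10.550

T̂_Ingrid = 0.575(19) + 0.425(26.6) = 22.23000
T̂_Rosa = 0.575(38.9) + 0.425(24.5) = 32.78000
Difference = 22.23000 − 32.78000 = -10.55000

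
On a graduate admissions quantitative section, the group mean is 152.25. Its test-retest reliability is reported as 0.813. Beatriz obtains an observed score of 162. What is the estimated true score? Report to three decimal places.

160.177

T̂ = ρX + (1 − ρ)μ
  = 0.813 × 162 + 0.187 × 152.25
  = 131.706 + 28.47075
  = 160.1767
  ≈ 160.177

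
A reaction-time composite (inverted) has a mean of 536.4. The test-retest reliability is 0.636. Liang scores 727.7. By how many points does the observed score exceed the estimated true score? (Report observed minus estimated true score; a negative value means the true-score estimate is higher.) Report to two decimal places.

69.63

Weight the observed score by reliability and the mean by (1 − reliability): T̂ = 0.636·727.7 + 0.364·536.4 = 462.8172 + 195.2496 = 658.0668.
X − T̂ = 727.7 − 658.067 = 69.633 → 69.63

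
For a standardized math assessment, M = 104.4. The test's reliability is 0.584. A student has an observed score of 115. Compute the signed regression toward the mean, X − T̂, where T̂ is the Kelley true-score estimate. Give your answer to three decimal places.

4.410

T̂ = 0.584(115) + 0.416(104.4) = 67.160 + 43.4304 = 110.59040 → 110.5904
X − T̂ = 115 − 110.5904 = 4.4096 → 4.410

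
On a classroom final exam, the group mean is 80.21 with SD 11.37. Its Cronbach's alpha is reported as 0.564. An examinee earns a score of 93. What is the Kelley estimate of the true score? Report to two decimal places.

T̂ = ρX + (1 − ρ)μ
  = 0.564 × 93 + 0.436 × 80.21
  = 52.452 + 34.97156
  = 87.424
  ≈ 87.42

87.42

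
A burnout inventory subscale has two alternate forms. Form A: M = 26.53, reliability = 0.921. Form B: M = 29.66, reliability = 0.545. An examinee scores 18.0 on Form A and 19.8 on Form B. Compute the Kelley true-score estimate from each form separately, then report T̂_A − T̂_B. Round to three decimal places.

-5.612

T̂_A = 0.921(18.0) + 0.079(26.53) = 18.67387
T̂_B = 0.545(19.8) + 0.455(29.66) = 24.28630
T̂_A − T̂_B = -5.61243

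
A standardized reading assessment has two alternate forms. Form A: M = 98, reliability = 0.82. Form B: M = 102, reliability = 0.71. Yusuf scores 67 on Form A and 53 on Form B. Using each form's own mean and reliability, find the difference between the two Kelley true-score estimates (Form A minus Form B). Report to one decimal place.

T̂_A = 0.82(67) + 0.18(98) = 72.580
T̂_B = 0.71(53) + 0.29(102) = 67.210
T̂_A − T̂_B = 5.370

5.4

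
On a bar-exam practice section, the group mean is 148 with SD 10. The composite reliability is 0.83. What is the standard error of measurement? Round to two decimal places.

SEM = SD · √(1 − ρ) = 10 × √0.17 = 10 × 0.4123 = 4.123

4.12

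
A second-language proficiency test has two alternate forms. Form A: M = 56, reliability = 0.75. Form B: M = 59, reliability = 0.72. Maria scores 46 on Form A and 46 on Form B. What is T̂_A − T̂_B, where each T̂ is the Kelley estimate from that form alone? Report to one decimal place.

T̂_A = 0.75(46) + 0.25(56) = 48.500
T̂_B = 0.72(46) + 0.28(59) = 49.640
T̂_A − T̂_B = -1.140

-1.1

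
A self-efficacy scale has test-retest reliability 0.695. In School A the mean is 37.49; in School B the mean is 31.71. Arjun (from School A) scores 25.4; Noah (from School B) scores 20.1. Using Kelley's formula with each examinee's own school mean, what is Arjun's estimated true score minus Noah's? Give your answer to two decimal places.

T̂_Arjun = 0.695(25.4) + 0.305(37.49) = 29.0875
T̂_Noah = 0.695(20.1) + 0.305(31.71) = 23.6410
Difference = 29.0875 − 23.6410 = 5.4464

5.45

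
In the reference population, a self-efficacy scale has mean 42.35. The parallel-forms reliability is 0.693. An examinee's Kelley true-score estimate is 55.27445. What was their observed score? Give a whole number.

T̂ = ρX + (1 − ρ)μ  ⇒  X = (T̂ − (1 − ρ)μ) / ρ
X = (55.27445 − 0.307 × 42.35) / 0.693 = (55.27445 − 13.00145) / 0.693 = 42.27300 / 0.693 = 61.00

61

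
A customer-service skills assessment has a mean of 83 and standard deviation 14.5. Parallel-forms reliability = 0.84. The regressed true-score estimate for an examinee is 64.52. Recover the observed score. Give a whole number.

61

T̂ = ρX + (1 − ρ)μ  ⇒  X = (T̂ − (1 − ρ)μ) / ρ
X = (64.52 − 0.16 × 83) / 0.84 = (64.52 − 13.28) / 0.84 = 51.24 / 0.84 = 61.00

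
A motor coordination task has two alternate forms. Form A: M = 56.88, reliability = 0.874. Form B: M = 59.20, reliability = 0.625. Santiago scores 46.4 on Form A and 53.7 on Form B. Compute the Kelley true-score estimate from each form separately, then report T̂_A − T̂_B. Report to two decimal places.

T̂_A = 0.874(46.4) + 0.126(56.88) = 47.7205
T̂_B = 0.625(53.7) + 0.375(59.20) = 55.7625
T̂_A − T̂_B = -8.0420

-8.04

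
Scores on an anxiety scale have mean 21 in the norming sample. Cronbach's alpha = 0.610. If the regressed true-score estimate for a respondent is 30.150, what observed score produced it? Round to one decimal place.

T̂ = ρX + (1 − ρ)μ  ⇒  X = (T̂ − (1 − ρ)μ) / ρ
X = (30.150 − 0.390 × 21) / 0.610 = (30.150 − 8.190) / 0.610 = 21.960 / 0.610 = 36.000

36.0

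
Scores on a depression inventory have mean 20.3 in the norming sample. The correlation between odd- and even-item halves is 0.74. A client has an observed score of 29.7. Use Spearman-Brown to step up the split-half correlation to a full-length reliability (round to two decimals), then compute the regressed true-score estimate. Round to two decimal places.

28.29

Spearman-Brown: ρ = 2r/(1 + r) = 2(0.74)/(1 + 0.74) = 1.480/1.74 = 0.8506 → 0.85
Weight the observed score by reliability and the mean by (1 − reliability): T̂ = 0.85·29.7 + 0.15·20.3 = 25.245 + 3.045 = 28.290.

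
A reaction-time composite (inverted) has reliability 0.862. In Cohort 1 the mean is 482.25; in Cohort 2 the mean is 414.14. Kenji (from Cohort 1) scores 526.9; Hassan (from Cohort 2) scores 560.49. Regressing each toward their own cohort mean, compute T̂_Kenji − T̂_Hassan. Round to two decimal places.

-19.56

T̂_Kenji = 0.862(526.9) + 0.138(482.25) = 520.7383
T̂_Hassan = 0.862(560.49) + 0.138(414.14) = 540.2937
Difference = 520.7383 − 540.2937 = -19.5554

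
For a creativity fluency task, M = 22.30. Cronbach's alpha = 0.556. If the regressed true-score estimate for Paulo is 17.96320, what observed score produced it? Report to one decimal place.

T̂ = ρX + (1 − ρ)μ  ⇒  X = (T̂ − (1 − ρ)μ) / ρ
X = (17.96320 − 0.444 × 22.30) / 0.556 = (17.96320 − 9.90120) / 0.556 = 8.06200 / 0.556 = 14.500

14.5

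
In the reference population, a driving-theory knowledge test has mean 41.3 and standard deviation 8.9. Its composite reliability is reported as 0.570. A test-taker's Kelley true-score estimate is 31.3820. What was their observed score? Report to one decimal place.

23.9

T̂ = ρX + (1 − ρ)μ  ⇒  X = (T̂ − (1 − ρ)μ) / ρ
X = (31.3820 − 0.430 × 41.3) / 0.570 = (31.3820 − 17.7590) / 0.570 = 13.6230 / 0.570 = 23.900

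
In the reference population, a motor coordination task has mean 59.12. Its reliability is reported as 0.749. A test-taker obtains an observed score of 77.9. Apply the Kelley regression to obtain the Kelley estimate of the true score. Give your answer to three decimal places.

Weight the observed score by reliability and the mean by (1 − reliability): T̂ = 0.749·77.9 + 0.251·59.12 = 58.3471 + 14.83912 = 73.1862.

73.186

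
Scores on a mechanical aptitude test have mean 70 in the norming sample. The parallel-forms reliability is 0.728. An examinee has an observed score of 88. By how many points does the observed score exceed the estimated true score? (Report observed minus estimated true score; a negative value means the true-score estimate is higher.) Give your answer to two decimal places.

T̂ = ρX + (1 − ρ)μ
  = 0.728 × 88 + 0.272 × 70
  = 64.064 + 19.040
  = 83.1040
  ≈ 83.104
X − T̂ = 88 − 83.104 = 4.896 → 4.90

4.90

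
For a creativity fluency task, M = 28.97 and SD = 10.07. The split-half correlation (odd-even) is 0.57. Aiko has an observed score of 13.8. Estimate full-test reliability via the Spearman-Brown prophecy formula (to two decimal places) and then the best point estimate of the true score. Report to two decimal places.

Spearman-Brown: ρ = 2r/(1 + r) = 2(0.57)/(1 + 0.57) = 1.140/1.57 = 0.7261 → 0.73
Weight the observed score by reliability and the mean by (1 − reliability): T̂ = 0.73·13.8 + 0.27·28.97 = 10.074 + 7.8219 = 17.896.

17.90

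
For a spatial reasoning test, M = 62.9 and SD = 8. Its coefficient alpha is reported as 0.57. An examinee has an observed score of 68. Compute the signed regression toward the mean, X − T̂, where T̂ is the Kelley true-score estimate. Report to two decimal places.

Kelley's formula gives T̂ = 0.57·68 + 0.43·62.9 = 38.76 + 27.047 = 65.8070.
X − T̂ = 68 − 65.807 = 2.193 → 2.19

2.19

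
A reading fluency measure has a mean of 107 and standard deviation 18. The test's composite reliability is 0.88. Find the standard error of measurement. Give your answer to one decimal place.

6.2

SEM = SD · √(1 − ρ) = 18 × √0.12 = 18 × 0.3464 = 6.235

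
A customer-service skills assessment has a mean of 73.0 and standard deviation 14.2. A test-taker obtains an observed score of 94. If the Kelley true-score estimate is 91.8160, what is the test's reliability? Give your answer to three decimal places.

0.896

T̂ = ρX + (1 − ρ)μ  ⇒  T̂ − μ = ρ(X − μ)
ρ = (T̂ − μ)/(X − μ) = (91.8160 − 73.0) / (94 − 73.0) = 18.8160 / 21.0 = 0.89600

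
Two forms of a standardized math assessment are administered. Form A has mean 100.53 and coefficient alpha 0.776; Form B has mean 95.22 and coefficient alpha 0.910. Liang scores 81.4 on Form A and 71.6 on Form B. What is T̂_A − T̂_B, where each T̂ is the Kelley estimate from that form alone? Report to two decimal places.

11.96

T̂_A = 0.776(81.4) + 0.224(100.53) = 85.6851
T̂_B = 0.910(71.6) + 0.090(95.22) = 73.7258
T̂_A − T̂_B = 11.9593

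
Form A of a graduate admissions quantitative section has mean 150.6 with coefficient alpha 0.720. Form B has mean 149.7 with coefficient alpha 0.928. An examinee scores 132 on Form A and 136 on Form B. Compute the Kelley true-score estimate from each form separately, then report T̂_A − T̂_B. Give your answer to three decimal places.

T̂_A = 0.720(132) + 0.280(150.6) = 137.20800
T̂_B = 0.928(136) + 0.072(149.7) = 136.98640
T̂_A − T̂_B = 0.22160

0.222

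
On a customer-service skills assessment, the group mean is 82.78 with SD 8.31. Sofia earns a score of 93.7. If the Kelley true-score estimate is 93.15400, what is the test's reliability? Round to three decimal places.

T̂ = ρX + (1 − ρ)μ  ⇒  T̂ − μ = ρ(X − μ)
ρ = (T̂ − μ)/(X − μ) = (93.15400 − 82.78) / (93.7 − 82.78) = 10.37400 / 10.92 = 0.95000

0.950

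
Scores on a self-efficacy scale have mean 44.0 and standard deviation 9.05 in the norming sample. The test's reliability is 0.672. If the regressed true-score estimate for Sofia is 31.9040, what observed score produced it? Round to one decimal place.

T̂ = ρX + (1 − ρ)μ  ⇒  X = (T̂ − (1 − ρ)μ) / ρ
X = (31.9040 − 0.328 × 44.0) / 0.672 = (31.9040 − 14.4320) / 0.672 = 17.4720 / 0.672 = 26.000

26.0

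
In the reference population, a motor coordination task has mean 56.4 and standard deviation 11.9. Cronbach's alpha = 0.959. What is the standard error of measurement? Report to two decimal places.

SEM = SD · √(1 − ρ) = 11.9 × √0.041 = 11.9 × 0.2025 = 2.410

2.41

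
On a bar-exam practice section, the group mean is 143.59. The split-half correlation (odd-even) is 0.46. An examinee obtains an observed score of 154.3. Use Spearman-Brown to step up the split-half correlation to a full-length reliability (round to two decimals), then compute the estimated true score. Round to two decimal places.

Spearman-Brown: ρ = 2r/(1 + r) = 2(0.46)/(1 + 0.46) = 0.920/1.46 = 0.6301 → 0.63
T̂ = 0.63(154.3) + 0.37(143.59) = 97.209 + 53.1283 = 150.337 → 150.34

150.34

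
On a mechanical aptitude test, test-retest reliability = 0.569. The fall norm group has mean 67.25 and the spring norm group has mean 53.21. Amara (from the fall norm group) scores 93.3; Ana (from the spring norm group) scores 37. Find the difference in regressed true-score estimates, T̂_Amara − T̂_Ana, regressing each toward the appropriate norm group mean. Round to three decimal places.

38.086

T̂_Amara = 0.569(93.3) + 0.431(67.25) = 82.07245
T̂_Ana = 0.569(37) + 0.431(53.21) = 43.98651
Difference = 82.07245 − 43.98651 = 38.08594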